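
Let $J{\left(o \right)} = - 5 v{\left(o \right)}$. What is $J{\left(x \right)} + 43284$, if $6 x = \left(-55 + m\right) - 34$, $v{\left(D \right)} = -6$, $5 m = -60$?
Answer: $43314$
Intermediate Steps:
$m = -12$ ($m = \frac{1}{5} \left(-60\right) = -12$)
$x = - \frac{101}{6}$ ($x = \frac{\left(-55 - 12\right) - 34}{6} = \frac{-67 - 34}{6} = \frac{1}{6} \left(-101\right) = - \frac{101}{6} \approx -16.833$)
$J{\left(o \right)} = 30$ ($J{\left(o \right)} = \left(-5\right) \left(-6\right) = 30$)
$J{\left(x \right)} + 43284 = 30 + 43284 = 43314$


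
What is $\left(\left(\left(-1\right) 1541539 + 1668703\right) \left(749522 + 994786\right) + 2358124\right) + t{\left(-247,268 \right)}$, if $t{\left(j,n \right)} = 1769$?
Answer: $221815542405$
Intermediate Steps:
$\left(\left(\left(-1\right) 1541539 + 1668703\right) \left(749522 + 994786\right) + 2358124\right) + t{\left(-247,268 \right)} = \left(\left(\left(-1\right) 1541539 + 1668703\right) \left(749522 + 994786\right) + 2358124\right) + 1769 = \left(\left(-1541539 + 1668703\right) 1744308 + 2358124\right) + 1769 = \left(127164 \cdot 1744308 + 2358124\right) + 1769 = \left(221813182512 + 2358124\right) + 1769 = 221815540636 + 1769 = 221815542405$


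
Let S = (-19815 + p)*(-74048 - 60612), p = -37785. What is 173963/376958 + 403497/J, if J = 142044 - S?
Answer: 224858764130917/487298252984308 ≈ 0.46144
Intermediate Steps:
S = 7756416000 (S = (-19815 - 37785)*(-74048 - 60612) = -57600*(-134660) = 7756416000)
J = -7756273956 (J = 142044 - 1*7756416000 = 142044 - 7756416000 = -7756273956)
173963/376958 + 403497/J = 173963/376958 + 403497/(-7756273956) = 173963*(1/376958) + 403497*(-1/7756273956) = 173963/376958 - 134499/2585424652 = 224858764130917/487298252984308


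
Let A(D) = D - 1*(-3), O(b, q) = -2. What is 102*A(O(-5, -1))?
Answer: 102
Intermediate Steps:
A(D) = 3 + D (A(D) = D + 3 = 3 + D)
102*A(O(-5, -1)) = 102*(3 - 2) = 102*1 = 102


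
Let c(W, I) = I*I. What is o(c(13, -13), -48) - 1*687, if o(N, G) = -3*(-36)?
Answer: -579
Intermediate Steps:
c(W, I) = I**2
o(N, G) = 108
o(c(13, -13), -48) - 1*687 = 108 - 1*687 = 108 - 687 = -579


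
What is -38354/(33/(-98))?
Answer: 3758692/33 ≈ 1.1390e+5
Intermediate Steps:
-38354/(33/(-98)) = -38354/((-1/98*33)) = -38354/(-33/98) = -38354*(-98/33) = 3758692/33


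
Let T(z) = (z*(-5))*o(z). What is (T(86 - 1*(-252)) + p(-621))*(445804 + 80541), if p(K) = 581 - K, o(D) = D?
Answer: -300026124210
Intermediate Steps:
T(z) = -5*z² (T(z) = (z*(-5))*z = (-5*z)*z = -5*z²)
(T(86 - 1*(-252)) + p(-621))*(445804 + 80541) = (-5*(86 - 1*(-252))² + (581 - 1*(-621)))*(445804 + 80541) = (-5*(86 + 252)² + (581 + 621))*526345 = (-5*338² + 1202)*526345 = (-5*114244 + 1202)*526345 = (-571220 + 1202)*526345 = -570018*526345 = -300026124210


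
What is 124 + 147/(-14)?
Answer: 227/2 ≈ 113.50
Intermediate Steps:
124 + 147/(-14) = 124 - 1/14*147 = 124 - 21/2 = 227/2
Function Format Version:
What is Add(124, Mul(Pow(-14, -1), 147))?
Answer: Rational(227, 2) ≈ 113.50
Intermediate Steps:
Add(124, Mul(Pow(-14, -1), 147)) = Add(124, Mul(Rational(-1, 14), 147)) = Add(124, Rational(-21, 2)) = Rational(227, 2)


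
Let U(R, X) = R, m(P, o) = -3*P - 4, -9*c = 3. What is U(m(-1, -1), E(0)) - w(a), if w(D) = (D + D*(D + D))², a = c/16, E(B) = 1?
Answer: -1327633/1327104 ≈ -1.0004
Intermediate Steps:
c = -⅓ (c = -⅑*3 = -⅓ ≈ -0.33333)
m(P, o) = -4 - 3*P
a = -1/48 (a = -⅓/16 = -⅓*1/16 = -1/48 ≈ -0.020833)
w(D) = (D + 2*D²)² (w(D) = (D + D*(2*D))² = (D + 2*D²)²)
U(m(-1, -1), E(0)) - w(a) = (-4 - 3*(-1)) - (-1/48)²*(1 + 2*(-1/48))² = (-4 + 3) - (1 - 1/24)²/2304 = -1 - (23/24)²/2304 = -1 - 529/(2304*576) = -1 - 1*529/1327104 = -1 - 529/1327104 = -1327633/1327104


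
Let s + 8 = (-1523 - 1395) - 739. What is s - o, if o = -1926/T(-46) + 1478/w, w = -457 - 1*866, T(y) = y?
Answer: -112762340/30429 ≈ -3705.8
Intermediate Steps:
w = -1323 (w = -457 - 866 = -1323)
s = -3665 (s = -8 + ((-1523 - 1395) - 739) = -8 + (-2918 - 739) = -8 - 3657 = -3665)
o = 1240055/30429 (o = -1926/(-46) + 1478/(-1323) = -1926*(-1/46) + 1478*(-1/1323) = 963/23 - 1478/1323 = 1240055/30429 ≈ 40.752)
s - o = -3665 - 1*1240055/30429 = -3665 - 1240055/30429 = -112762340/30429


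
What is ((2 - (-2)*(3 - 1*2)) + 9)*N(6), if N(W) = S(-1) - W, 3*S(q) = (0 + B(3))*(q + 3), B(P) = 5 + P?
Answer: -26/3 ≈ -8.6667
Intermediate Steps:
S(q) = 8 + 8*q/3 (S(q) = ((0 + (5 + 3))*(q + 3))/3 = ((0 + 8)*(3 + q))/3 = (8*(3 + q))/3 = (24 + 8*q)/3 = 8 + 8*q/3)
N(W) = 16/3 - W (N(W) = (8 + (8/3)*(-1)) - W = (8 - 8/3) - W = 16/3 - W)
((2 - (-2)*(3 - 1*2)) + 9)*N(6) = ((2 - (-2)*(3 - 1*2)) + 9)*(16/3 - 1*6) = ((2 - (-2)*(3 - 2)) + 9)*(16/3 - 6) = ((2 - (-2)) + 9)*(-2/3) = ((2 - 1*(-2)) + 9)*(-2/3) = ((2 + 2) + 9)*(-2/3) = (4 + 9)*(-2/3) = 13*(-2/3) = -26/3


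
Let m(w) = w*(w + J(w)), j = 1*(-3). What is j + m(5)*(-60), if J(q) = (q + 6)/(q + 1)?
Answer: -2053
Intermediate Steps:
J(q) = (6 + q)/(1 + q)
j = -3
m(w) = w*(w + (6 + w)/(1 + w))
j + m(5)*(-60) = -3 + (5*(6 + 5 + 5*(1 + 5))/(1 + 5))*(-60) = -3 + (5*(6 + 5 + 5*6)/6)*(-60) = -3 + (5*(1/6)*(6 + 5 + 30))*(-60) = -3 + (5*(1/6)*41)*(-60) = -3 + (205/6)*(-60) = -3 - 2050 = -2053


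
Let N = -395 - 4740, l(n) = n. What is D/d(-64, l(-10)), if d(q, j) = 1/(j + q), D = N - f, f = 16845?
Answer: 1626520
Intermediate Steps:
N = -5135
D = -21980 (D = -5135 - 1*16845 = -5135 - 16845 = -21980)
D/d(-64, l(-10)) = -21980/(1/(-10 - 64)) = -21980/(1/(-74)) = -21980/(-1/74) = -21980*(-74) = 1626520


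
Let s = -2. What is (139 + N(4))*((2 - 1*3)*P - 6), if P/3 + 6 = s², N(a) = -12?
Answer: 0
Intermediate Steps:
P = -6 (P = -18 + 3*(-2)² = -18 + 3*4 = -18 + 12 = -6)
(139 + N(4))*((2 - 1*3)*P - 6) = (139 - 12)*((2 - 1*3)*(-6) - 6) = 127*((2 - 3)*(-6) - 6) = 127*(-1*(-6) - 6) = 127*(6 - 6) = 127*0 = 0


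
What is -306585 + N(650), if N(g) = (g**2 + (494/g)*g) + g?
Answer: 117059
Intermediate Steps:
N(g) = 494 + g + g**2 (N(g) = (g**2 + 494) + g = (494 + g**2) + g = 494 + g + g**2)
-306585 + N(650) = -306585 + (494 + 650 + 650**2) = -306585 + (494 + 650 + 422500) = -306585 + 423644 = 117059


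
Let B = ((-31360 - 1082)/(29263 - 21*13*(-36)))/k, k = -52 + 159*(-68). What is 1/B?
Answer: 212342312/16221 ≈ 13091.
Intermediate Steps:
k = -10864 (k = -52 - 10812 = -10864)
B = 16221/212342312 (B = ((-31360 - 1082)/(29263 - 21*13*(-36)))/(-10864) = -32442/(29263 - 273*(-36))*(-1/10864) = -32442/(29263 + 9828)*(-1/10864) = -32442/39091*(-1/10864) = 16221/212342312 ≈ 7.6391e-5)
1/B = 1/(16221/212342312) = 212342312/16221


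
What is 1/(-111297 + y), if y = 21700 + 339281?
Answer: 1/249684 ≈ 4.0051e-6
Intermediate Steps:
y = 360981
1/(-111297 + y) = 1/(-111297 + 360981) = 1/249684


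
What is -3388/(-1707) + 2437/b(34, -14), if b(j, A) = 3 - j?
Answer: -4054931/52917 ≈ -76.628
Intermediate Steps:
-3388/(-1707) + 2437/b(34, -14) = -3388/(-1707) + 2437/(3 - 1*34) = -3388*(-1/1707) + 2437/(3 - 34) = 3388/1707 + 2437/(-31) = 3388/1707 + 2437*(-1/31) = 3388/1707 - 2437/31 = -4054931/52917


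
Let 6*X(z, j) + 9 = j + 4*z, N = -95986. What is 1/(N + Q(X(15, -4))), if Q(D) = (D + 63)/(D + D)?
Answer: -94/9022259 ≈ -1.0419e-5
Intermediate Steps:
X(z, j) = -3/2 + j/6 + 2*z/3 (X(z, j) = -3/2 + (j + 4*z)/6 = -3/2 + (j/6 + 2*z/3) = -3/2 + j/6 + 2*z/3)
Q(D) = (63 + D)/(2*D) (Q(D) = (63 + D)/((2*D)) = (63 + D)*(1/(2*D)) = (63 + D)/(2*D))
1/(N + Q(X(15, -4))) = 1/(-95986 + (63 + (-3/2 + (⅙)*(-4) + (⅔)*15))/(2*(-3/2 + (⅙)*(-4) + (⅔)*15))) = 1/(-95986 + (63 + (-3/2 - ⅔ + 10))/(2*(-3/2 - ⅔ + 10))) = 1/(-95986 + (63 + 47/6)/(2*(47/6))) = 1/(-95986 + (½)*(6/47)*(425/6)) = 1/(-95986 + 425/94) = 1/(-9022259/94) = -94/9022259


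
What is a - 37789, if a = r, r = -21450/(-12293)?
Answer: -464518727/12293 ≈ -37787.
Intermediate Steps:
r = 21450/12293 (r = -21450*(-1/12293) = 21450/12293 ≈ 1.7449)
a = 21450/12293 ≈ 1.7449
a - 37789 = 21450/12293 - 37789 = -464518727/12293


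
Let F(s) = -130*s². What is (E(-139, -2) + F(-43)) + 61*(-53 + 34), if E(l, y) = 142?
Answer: -241387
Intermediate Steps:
(E(-139, -2) + F(-43)) + 61*(-53 + 34) = (142 - 130*(-43)²) + 61*(-53 + 34) = (142 - 130*1849) + 61*(-19) = (142 - 240370) - 1159 = -240228 - 1159 = -241387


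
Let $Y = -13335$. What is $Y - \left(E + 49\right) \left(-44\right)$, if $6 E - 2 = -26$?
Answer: $-11355$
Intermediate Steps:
$E = -4$ ($E = \frac{1}{3} + \frac{1}{6} \left(-26\right) = \frac{1}{3} - \frac{13}{3} = -4$)
$Y - \left(E + 49\right) \left(-44\right) = -13335 - \left(-4 + 49\right) \left(-44\right) = -13335 - 45 \left(-44\right) = -13335 - -1980 = -13335 + 1980 = -11355$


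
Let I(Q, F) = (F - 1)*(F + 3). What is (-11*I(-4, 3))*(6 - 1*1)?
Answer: -660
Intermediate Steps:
I(Q, F) = (-1 + F)*(3 + F)
(-11*I(-4, 3))*(6 - 1*1) = (-11*(-3 + 3**2 + 2*3))*(6 - 1*1) = (-11*(-3 + 9 + 6))*(6 - 1) = -11*12*5 = -132*5 = -660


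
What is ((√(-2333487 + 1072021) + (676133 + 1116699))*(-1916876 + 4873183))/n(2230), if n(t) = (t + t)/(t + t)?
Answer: 5300161791424 + 2956307*I*√1261466 ≈ 5.3002e+12 + 3.3204e+9*I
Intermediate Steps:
n(t) = 1 (n(t) = (2*t)/((2*t)) = (2*t)*(1/(2*t)) = 1)
((√(-2333487 + 1072021) + (676133 + 1116699))*(-1916876 + 4873183))/n(2230) = ((√(-2333487 + 1072021) + (676133 + 1116699))*(-1916876 + 4873183))/1 = ((√(-1261466) + 1792832)*2956307)*1 = ((I*√1261466 + 1792832)*2956307)*1 = ((1792832 + I*√1261466)*2956307)*1 = (5300161791424 + 2956307*I*√1261466)*1 = 5300161791424 + 2956307*I*√1261466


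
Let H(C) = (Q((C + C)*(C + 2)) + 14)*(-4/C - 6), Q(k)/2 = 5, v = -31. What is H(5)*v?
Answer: 25296/5 ≈ 5059.2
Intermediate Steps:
Q(k) = 10 (Q(k) = 2*5 = 10)
H(C) = -144 - 96/C (H(C) = (10 + 14)*(-4/C - 6) = 24*(-6 - 4/C) = -144 - 96/C)
H(5)*v = (-144 - 96/5)*(-31) = -816/5*(-31) = 25296/5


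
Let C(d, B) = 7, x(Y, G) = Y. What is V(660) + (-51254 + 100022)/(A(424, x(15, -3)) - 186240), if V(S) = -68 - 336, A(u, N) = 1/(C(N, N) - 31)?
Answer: -1806953876/4469761 ≈ -404.26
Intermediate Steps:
A(u, N) = -1/24 (A(u, N) = 1/(7 - 31) = 1/(-24) = -1/24)
V(S) = -404
V(660) + (-51254 + 100022)/(A(424, x(15, -3)) - 186240) = -404 + (-51254 + 100022)/(-1/24 - 186240) = -404 + 48768/(-4469761/24) = -404 + 48768*(-24/4469761) = -404 - 1170432/4469761 = -1806953876/4469761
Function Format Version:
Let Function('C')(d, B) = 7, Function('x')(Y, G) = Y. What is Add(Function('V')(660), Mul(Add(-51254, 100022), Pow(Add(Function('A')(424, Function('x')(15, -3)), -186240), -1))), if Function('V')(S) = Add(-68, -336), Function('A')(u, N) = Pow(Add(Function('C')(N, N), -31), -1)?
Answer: Rational(-1806953876, 4469761) ≈ -404.26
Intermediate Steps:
Function('A')(u, N) = Rational(-1, 24) (Function('A')(u, N) = Pow(Add(7, -31), -1) = Pow(-24, -1) = Rational(-1, 24))
Function('V')(S) = -404
Add(Function('V')(660), Mul(Add(-51254, 100022), Pow(Add(Function('A')(424, Function('x')(15, -3)), -186240), -1))) = Add(-404, Mul(Add(-51254, 100022), Pow(Add(Rational(-1, 24), -186240), -1))) = Add(-404, Mul(48768, Pow(Rational(-4469761, 24), -1))) = Add(-404, Mul(48768, Rational(-24, 4469761))) = Add(-404, Rational(-1170432, 4469761)) = Rational(-1806953876, 4469761)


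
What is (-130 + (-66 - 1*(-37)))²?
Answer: 25281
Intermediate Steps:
(-130 + (-66 - 1*(-37)))² = (-130 + (-66 + 37))² = (-130 - 29)² = (-159)² = 25281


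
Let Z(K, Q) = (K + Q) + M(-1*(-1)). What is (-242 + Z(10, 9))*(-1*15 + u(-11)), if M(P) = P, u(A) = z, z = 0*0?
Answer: 3330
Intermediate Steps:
z = 0
u(A) = 0
Z(K, Q) = 1 + K + Q (Z(K, Q) = (K + Q) - 1*(-1) = (K + Q) + 1 = 1 + K + Q)
(-242 + Z(10, 9))*(-1*15 + u(-11)) = (-242 + (1 + 10 + 9))*(-1*15 + 0) = (-242 + 20)*(-15 + 0) = -222*(-15) = 3330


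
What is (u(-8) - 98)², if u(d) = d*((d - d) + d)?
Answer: 1156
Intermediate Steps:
u(d) = d² (u(d) = d*(0 + d) = d*d = d²)
(u(-8) - 98)² = ((-8)² - 98)² = (64 - 98)² = (-34)² = 1156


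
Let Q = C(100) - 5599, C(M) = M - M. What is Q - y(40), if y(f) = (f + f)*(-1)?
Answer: -5519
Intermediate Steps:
y(f) = -2*f (y(f) = (2*f)*(-1) = -2*f)
C(M) = 0
Q = -5599 (Q = 0 - 5599 = -5599)
Q - y(40) = -5599 - (-2)*40 = -5599 - 1*(-80) = -5599 + 80 = -5519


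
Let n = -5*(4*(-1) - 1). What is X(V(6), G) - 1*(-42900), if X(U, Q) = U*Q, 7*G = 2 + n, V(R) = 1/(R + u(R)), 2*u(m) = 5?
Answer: 5105154/119 ≈ 42900.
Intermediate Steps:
u(m) = 5/2 (u(m) = (½)*5 = 5/2)
n = 25 (n = -5*(-4 - 1) = -5*(-5) = 25)
V(R) = 1/(5/2 + R) (V(R) = 1/(R + 5/2) = 1/(5/2 + R))
G = 27/7 (G = (2 + 25)/7 = (⅐)*27 = 27/7 ≈ 3.8571)
X(U, Q) = Q*U
X(V(6), G) - 1*(-42900) = 27*(2/(5 + 2*6))/7 - 1*(-42900) = 27*(2/(5 + 12))/7 + 42900 = 27*(2/17)/7 + 42900 = 27*(2*(1/17))/7 + 42900 = (27/7)*(2/17) + 42900 = 54/119 + 42900 = 5105154/119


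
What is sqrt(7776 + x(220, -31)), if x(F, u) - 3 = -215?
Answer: 2*sqrt(1891) ≈ 86.971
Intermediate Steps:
x(F, u) = -212 (x(F, u) = 3 - 215 = -212)
sqrt(7776 + x(220, -31)) = sqrt(7776 - 212) = sqrt(7564) = 2*sqrt(1891)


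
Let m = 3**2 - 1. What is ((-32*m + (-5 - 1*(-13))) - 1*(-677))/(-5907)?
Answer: -13/179 ≈ -0.072626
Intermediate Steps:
m = 8 (m = 9 - 1 = 8)
((-32*m + (-5 - 1*(-13))) - 1*(-677))/(-5907) = ((-32*8 + (-5 - 1*(-13))) - 1*(-677))/(-5907) = ((-256 + (-5 + 13)) + 677)*(-1/5907) = ((-256 + 8) + 677)*(-1/5907) = (-248 + 677)*(-1/5907) = 429*(-1/5907) = -13/179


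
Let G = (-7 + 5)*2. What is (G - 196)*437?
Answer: -87400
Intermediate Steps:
G = -4 (G = -2*2 = -4)
(G - 196)*437 = (-4 - 196)*437 = -200*437 = -87400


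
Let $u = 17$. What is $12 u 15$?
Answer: $3060$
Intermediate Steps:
$12 u 15 = 12 \cdot 17 \cdot 15 = 204 \cdot 15 = 3060$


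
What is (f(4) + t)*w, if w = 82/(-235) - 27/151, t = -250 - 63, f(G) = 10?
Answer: 5674281/35485 ≈ 159.91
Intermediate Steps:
t = -313
w = -18727/35485 (w = 82*(-1/235) - 27*1/151 = -82/235 - 27/151 = -18727/35485 ≈ -0.52774)
(f(4) + t)*w = (10 - 313)*(-18727/35485) = -303*(-18727/35485) = 5674281/35485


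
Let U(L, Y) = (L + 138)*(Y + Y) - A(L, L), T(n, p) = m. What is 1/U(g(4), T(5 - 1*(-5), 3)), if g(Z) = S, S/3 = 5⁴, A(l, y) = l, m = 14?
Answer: 1/54489 ≈ 1.8352e-5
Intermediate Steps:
T(n, p) = 14
S = 1875 (S = 3*5⁴ = 3*625 = 1875)
g(Z) = 1875
U(L, Y) = -L + 2*Y*(138 + L) (U(L, Y) = (L + 138)*(Y + Y) - L = (138 + L)*(2*Y) - L = 2*Y*(138 + L) - L = -L + 2*Y*(138 + L))
1/U(g(4), T(5 - 1*(-5), 3)) = 1/(-1*1875 + 276*14 + 2*1875*14) = 1/(-1875 + 3864 + 52500) = 1/54489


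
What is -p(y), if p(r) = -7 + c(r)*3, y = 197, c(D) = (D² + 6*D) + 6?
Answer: -119984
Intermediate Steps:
c(D) = 6 + D² + 6*D
p(r) = 11 + 3*r² + 18*r (p(r) = -7 + (6 + r² + 6*r)*3 = -7 + (18 + 3*r² + 18*r) = 11 + 3*r² + 18*r)
-p(y) = -(11 + 3*197² + 18*197) = -(11 + 3*38809 + 3546) = -(11 + 116427 + 3546) = -1*119984 = -119984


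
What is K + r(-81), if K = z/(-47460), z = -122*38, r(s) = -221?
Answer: -2621006/11865 ≈ -220.90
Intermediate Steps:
z = -4636
K = 1159/11865 (K = -4636/(-47460) = -4636*(-1/47460) = 1159/11865 ≈ 0.097682)
K + r(-81) = 1159/11865 - 221 = -2621006/11865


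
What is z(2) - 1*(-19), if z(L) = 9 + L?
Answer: 30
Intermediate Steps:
z(2) - 1*(-19) = (9 + 2) - 1*(-19) = 11 + 19 = 30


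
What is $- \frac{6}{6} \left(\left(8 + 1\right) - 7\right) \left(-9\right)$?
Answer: $18$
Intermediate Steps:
$- \frac{6}{6} \left(\left(8 + 1\right) - 7\right) \left(-9\right) = \left(-6\right) \frac{1}{6} \left(9 - 7\right) \left(-9\right) = \left(-1\right) 2 \left(-9\right) = \left(-2\right) \left(-9\right) = 18$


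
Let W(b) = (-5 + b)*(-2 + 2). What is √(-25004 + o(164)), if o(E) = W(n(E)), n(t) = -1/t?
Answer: 2*I*√6251 ≈ 158.13*I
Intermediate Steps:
W(b) = 0 (W(b) = (-5 + b)*0 = 0)
o(E) = 0
√(-25004 + o(164)) = √(-25004 + 0) = √(-25004) = 2*I*√6251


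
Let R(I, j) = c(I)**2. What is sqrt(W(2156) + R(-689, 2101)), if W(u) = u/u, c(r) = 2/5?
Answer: sqrt(29)/5 ≈ 1.0770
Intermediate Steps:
c(r) = 2/5 (c(r) = 2*(1/5) = 2/5)
R(I, j) = 4/25 (R(I, j) = (2/5)**2 = 4/25)
W(u) = 1
sqrt(W(2156) + R(-689, 2101)) = sqrt(1 + 4/25) = sqrt(29/25) = sqrt(29)/5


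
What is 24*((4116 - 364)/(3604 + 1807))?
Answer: 12864/773 ≈ 16.642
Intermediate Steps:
24*((4116 - 364)/(3604 + 1807)) = 24*(3752/5411) = 24*(3752*(1/5411)) = 24*(536/773) = 12864/773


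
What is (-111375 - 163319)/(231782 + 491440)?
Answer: -137347/361611 ≈ -0.37982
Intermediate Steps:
(-111375 - 163319)/(231782 + 491440) = -274694/723222 = -274694*1/723222 = -137347/361611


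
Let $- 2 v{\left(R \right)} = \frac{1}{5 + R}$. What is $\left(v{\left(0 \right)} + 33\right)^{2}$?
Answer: $\frac{108241}{100} \approx 1082.4$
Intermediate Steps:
$v{\left(R \right)} = - \frac{1}{2 \left(5 + R\right)}$
$\left(v{\left(0 \right)} + 33\right)^{2} = \left(- \frac{1}{10 + 2 \cdot 0} + 33\right)^{2} = \left(- \frac{1}{10 + 0} + 33\right)^{2} = \left(- \frac{1}{10} + 33\right)^{2} = \left(\frac{329}{10}\right)^{2} = \frac{108241}{100}$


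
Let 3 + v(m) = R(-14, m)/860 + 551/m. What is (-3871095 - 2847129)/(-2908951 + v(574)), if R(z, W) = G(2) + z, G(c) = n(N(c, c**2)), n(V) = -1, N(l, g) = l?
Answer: 331638409536/143597558731 ≈ 2.3095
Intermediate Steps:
G(c) = -1
R(z, W) = -1 + z
v(m) = -519/172 + 551/m (v(m) = -3 + ((-1 - 14)/860 + 551/m) = -3 + (-15*1/860 + 551/m) = -3 + (-3/172 + 551/m) = -519/172 + 551/m)
(-3871095 - 2847129)/(-2908951 + v(574)) = (-3871095 - 2847129)/(-2908951 + (-519/172 + 551/574)) = -6718224/(-2908951 + (-519/172 + 551*(1/574))) = -6718224/(-2908951 + (-519/172 + 551/574)) = -6718224/(-2908951 - 101567/49364) = -6718224/(-143597558731/49364) = -6718224*(-49364/143597558731) = 331638409536/143597558731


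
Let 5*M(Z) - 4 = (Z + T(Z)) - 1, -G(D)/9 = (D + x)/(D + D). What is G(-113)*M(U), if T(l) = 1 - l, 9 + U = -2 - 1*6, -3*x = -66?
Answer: -1638/565 ≈ -2.8991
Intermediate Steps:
x = 22 (x = -⅓*(-66) = 22)
U = -17 (U = -9 + (-2 - 1*6) = -9 + (-2 - 6) = -9 - 8 = -17)
G(D) = -9*(22 + D)/(2*D) (G(D) = -9*(D + 22)/(D + D) = -9*(22 + D)/(2*D))
M(Z) = ⅘ (M(Z) = ⅘ + ((Z + (1 - Z)) - 1)/5 = ⅘ + (1 - 1)/5 = ⅘ + (⅕)*0 = ⅘ + 0 = ⅘)
G(-113)*M(U) = (-9/2 - 99/(-113))*(⅘) = (-9/2 - 99*(-1/113))*(⅘) = (-9/2 + 99/113)*(⅘) = -819/226*⅘ = -1638/565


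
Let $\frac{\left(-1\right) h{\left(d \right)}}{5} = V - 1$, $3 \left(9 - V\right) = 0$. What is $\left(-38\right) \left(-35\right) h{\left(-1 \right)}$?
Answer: $-53200$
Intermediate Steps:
$V = 9$ ($V = 9 - 0 = 9 + 0 = 9$)
$h{\left(d \right)} = -40$ ($h{\left(d \right)} = - 5 \left(9 - 1\right) = \left(-5\right) 8 = -40$)
$\left(-38\right) \left(-35\right) h{\left(-1 \right)} = \left(-38\right) \left(-35\right) \left(-40\right) = 1330 \left(-40\right) = -53200$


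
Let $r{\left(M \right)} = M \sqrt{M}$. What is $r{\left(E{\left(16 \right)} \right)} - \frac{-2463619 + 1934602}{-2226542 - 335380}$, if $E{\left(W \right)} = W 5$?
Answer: $- \frac{9281}{44946} + 320 \sqrt{5} \approx 715.33$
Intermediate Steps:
$E{\left(W \right)} = 5 W$
$r{\left(M \right)} = M^{\frac{3}{2}}$
$r{\left(E{\left(16 \right)} \right)} - \frac{-2463619 + 1934602}{-2226542 - 335380} = \left(5 \cdot 16\right)^{\frac{3}{2}} - \frac{-2463619 + 1934602}{-2226542 - 335380} = 80^{\frac{3}{2}} - - \frac{529017}{-2561922} = 320 \sqrt{5} - \left(-529017\right) \left(- \frac{1}{2561922}\right) = 320 \sqrt{5} - \frac{9281}{44946} = - \frac{9281}{44946} + 320 \sqrt{5}$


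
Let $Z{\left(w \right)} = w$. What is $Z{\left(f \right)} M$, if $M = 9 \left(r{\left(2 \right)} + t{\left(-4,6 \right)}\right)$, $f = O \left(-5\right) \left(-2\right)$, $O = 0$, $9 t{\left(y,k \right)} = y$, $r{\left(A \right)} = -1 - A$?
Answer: $0$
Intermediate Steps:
$t{\left(y,k \right)} = \frac{y}{9}$
$f = 0$ ($f = 0 \left(-5\right) \left(-2\right) = 0 \left(-2\right) = 0$)
$M = -31$ ($M = 9 \left(\left(-1 - 2\right) + \frac{1}{9} \left(-4\right)\right) = 9 \left(\left(-1 - 2\right) - \frac{4}{9}\right) = 9 \left(-3 - \frac{4}{9}\right) = 9 \left(- \frac{31}{9}\right) = -31$)
$Z{\left(f \right)} M = 0 \left(-31\right) = 0$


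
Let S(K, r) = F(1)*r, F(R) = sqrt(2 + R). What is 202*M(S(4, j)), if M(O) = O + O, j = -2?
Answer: -808*sqrt(3) ≈ -1399.5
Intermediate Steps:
S(K, r) = r*sqrt(3) (S(K, r) = sqrt(2 + 1)*r = sqrt(3)*r = r*sqrt(3))
M(O) = 2*O
202*M(S(4, j)) = 202*(2*(-2*sqrt(3))) = 202*(-4*sqrt(3)) = -808*sqrt(3)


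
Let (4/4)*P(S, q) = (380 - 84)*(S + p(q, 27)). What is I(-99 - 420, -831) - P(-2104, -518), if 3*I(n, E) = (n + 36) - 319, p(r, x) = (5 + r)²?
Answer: -231826522/3 ≈ -7.7276e+7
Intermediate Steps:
P(S, q) = 296*S + 296*(5 + q)² (P(S, q) = (380 - 84)*(S + (5 + q)²) = 296*(S + (5 + q)²) = 296*S + 296*(5 + q)²)
I(n, E) = -283/3 + n/3 (I(n, E) = ((n + 36) - 319)/3 = ((36 + n) - 319)/3 = (-283 + n)/3 = -283/3 + n/3)
I(-99 - 420, -831) - P(-2104, -518) = (-283/3 + (-99 - 420)/3) - (296*(-2104) + 296*(5 - 518)²) = (-283/3 + (⅓)*(-519)) - (-622784 + 296*(-513)²) = (-283/3 - 173) - (-622784 + 296*263169) = -802/3 - (-622784 + 77898024) = -802/3 - 1*77275240 = -802/3 - 77275240 = -231826522/3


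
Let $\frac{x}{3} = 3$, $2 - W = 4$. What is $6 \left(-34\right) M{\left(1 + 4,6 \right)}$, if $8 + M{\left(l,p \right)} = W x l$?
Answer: $19992$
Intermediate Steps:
$W = -2$ ($W = 2 - 4 = -2$)
$x = 9$ ($x = 3 \cdot 3 = 9$)
$M{\left(l,p \right)} = -8 - 18 l$ ($M{\left(l,p \right)} = -8 + \left(-2\right) 9 l = -8 - 18 l$)
$6 \left(-34\right) M{\left(1 + 4,6 \right)} = 6 \left(-34\right) \left(-8 - 18 \left(1 + 4\right)\right) = - 204 \left(-8 - 90\right) = \left(-204\right) \left(-98\right) = 19992$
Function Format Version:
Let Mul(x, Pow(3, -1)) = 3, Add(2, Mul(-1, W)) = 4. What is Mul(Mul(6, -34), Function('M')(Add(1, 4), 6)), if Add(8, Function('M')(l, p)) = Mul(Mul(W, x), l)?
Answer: 19992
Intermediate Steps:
W = -2 (W = Add(2, Mul(-1, 4)) = Add(2, -4) = -2)
x = 9 (x = Mul(3, 3) = 9)
Function('M')(l, p) = Add(-8, Mul(-18, l)) (Function('M')(l, p) = Add(-8, Mul(Mul(-2, 9), l)) = Add(-8, Mul(-18, l)))
Mul(Mul(6, -34), Function('M')(Add(1, 4), 6)) = Mul(Mul(6, -34), Add(-8, Mul(-18, Add(1, 4)))) = Mul(-204, Add(-8, Mul(-18, 5))) = Mul(-204, Add(-8, -90)) = Mul(-204, -98) = 19992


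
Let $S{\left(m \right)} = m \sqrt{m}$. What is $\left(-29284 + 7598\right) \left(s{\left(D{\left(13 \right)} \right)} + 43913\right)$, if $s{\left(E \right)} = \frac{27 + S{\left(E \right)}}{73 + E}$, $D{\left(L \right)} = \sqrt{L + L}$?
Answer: $- \frac{5050075420460}{5303} - \frac{1583078 \cdot 26^{\frac{3}{4}}}{5303} + \frac{563836 \sqrt[4]{26}}{5303} + \frac{585522 \sqrt{26}}{5303} \approx -9.5231 \cdot 10^{8}$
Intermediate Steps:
$D{\left(L \right)} = \sqrt{2} \sqrt{L}$ ($D{\left(L \right)} = \sqrt{2 L} = \sqrt{2} \sqrt{L}$)
$S{\left(m \right)} = m^{\frac{3}{2}}$
$s{\left(E \right)} = \frac{27 + E^{\frac{3}{2}}}{73 + E}$
$\left(-29284 + 7598\right) \left(s{\left(D{\left(13 \right)} \right)} + 43913\right) = \left(-29284 + 7598\right) \left(\frac{27 + \left(\sqrt{2} \sqrt{13}\right)^{\frac{3}{2}}}{73 + \sqrt{2} \sqrt{13}} + 43913\right) = - 21686 \left(\frac{27 + \left(\sqrt{26}\right)^{\frac{3}{2}}}{73 + \sqrt{26}} + 43913\right) = - 21686 \left(\frac{27 + 26^{\frac{3}{4}}}{73 + \sqrt{26}} + 43913\right) = - 21686 \left(43913 + \frac{27 + 26^{\frac{3}{4}}}{73 + \sqrt{26}}\right) = -952297318 - \frac{21686 \left(27 + 26^{\frac{3}{4}}\right)}{73 + \sqrt{26}}$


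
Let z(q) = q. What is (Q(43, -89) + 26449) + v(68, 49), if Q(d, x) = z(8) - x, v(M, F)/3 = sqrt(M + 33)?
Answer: 26546 + 3*sqrt(101) ≈ 26576.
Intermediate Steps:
v(M, F) = 3*sqrt(33 + M) (v(M, F) = 3*sqrt(M + 33) = 3*sqrt(33 + M))
Q(d, x) = 8 - x
(Q(43, -89) + 26449) + v(68, 49) = ((8 - 1*(-89)) + 26449) + 3*sqrt(33 + 68) = ((8 + 89) + 26449) + 3*sqrt(101) = (97 + 26449) + 3*sqrt(101) = 26546 + 3*sqrt(101)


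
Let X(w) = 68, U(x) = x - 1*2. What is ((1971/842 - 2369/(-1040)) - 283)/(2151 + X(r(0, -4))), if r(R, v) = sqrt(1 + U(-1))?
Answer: -121886451/971566960 ≈ -0.12545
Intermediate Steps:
U(x) = -2 + x (U(x) = x - 2 = -2 + x)
r(R, v) = I*sqrt(2) (r(R, v) = sqrt(1 + (-2 - 1)) = sqrt(1 - 3) = sqrt(-2) = I*sqrt(2))
((1971/842 - 2369/(-1040)) - 283)/(2151 + X(r(0, -4))) = ((1971/842 - 2369/(-1040)) - 283)/(2151 + 68) = ((1971*(1/842) - 2369*(-1/1040)) - 283)/2219 = ((1971/842 + 2369/1040) - 283)*(1/2219) = (2022269/437840 - 283)*(1/2219) = -121886451/437840*1/2219 = -121886451/971566960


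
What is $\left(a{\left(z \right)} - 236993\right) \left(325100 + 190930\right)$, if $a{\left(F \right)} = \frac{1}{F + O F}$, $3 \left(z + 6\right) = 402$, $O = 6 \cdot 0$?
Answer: $- \frac{7826911600545}{64} \approx -1.223 \cdot 10^{11}$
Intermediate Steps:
$O = 0$
$z = 128$ ($z = -6 + \frac{1}{3} \cdot 402 = -6 + 134 = 128$)
$a{\left(F \right)} = \frac{1}{F}$ ($a{\left(F \right)} = \frac{1}{F + 0 F} = \frac{1}{F + 0} = \frac{1}{F}$)
$\left(a{\left(z \right)} - 236993\right) \left(325100 + 190930\right) = \left(\frac{1}{128} - 236993\right) \left(325100 + 190930\right) = \left(\frac{1}{128} - 236993\right) 516030 = \left(- \frac{30335103}{128}\right) 516030 = - \frac{7826911600545}{64}$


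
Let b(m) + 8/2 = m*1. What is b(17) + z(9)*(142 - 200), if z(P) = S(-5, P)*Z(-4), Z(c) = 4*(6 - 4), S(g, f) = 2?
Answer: -915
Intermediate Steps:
Z(c) = 8 (Z(c) = 4*2 = 8)
b(m) = -4 + m (b(m) = -4 + m*1 = -4 + m)
z(P) = 16 (z(P) = 2*8 = 16)
b(17) + z(9)*(142 - 200) = (-4 + 17) + 16*(142 - 200) = 13 + 16*(-58) = 13 - 928 = -915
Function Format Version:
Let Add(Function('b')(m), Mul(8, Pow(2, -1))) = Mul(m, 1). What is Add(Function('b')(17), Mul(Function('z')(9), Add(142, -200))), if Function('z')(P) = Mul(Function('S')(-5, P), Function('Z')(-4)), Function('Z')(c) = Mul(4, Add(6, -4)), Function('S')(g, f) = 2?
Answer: -915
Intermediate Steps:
Function('Z')(c) = 8 (Function('Z')(c) = Mul(4, 2) = 8)
Function('b')(m) = Add(-4, m) (Function('b')(m) = Add(-4, Mul(m, 1)) = Add(-4, m))
Function('z')(P) = 16 (Function('z')(P) = Mul(2, 8) = 16)
Add(Function('b')(17), Mul(Function('z')(9), Add(142, -200))) = Add(Add(-4, 17), Mul(16, Add(142, -200))) = Add(13, Mul(16, -58)) = Add(13, -928) = -915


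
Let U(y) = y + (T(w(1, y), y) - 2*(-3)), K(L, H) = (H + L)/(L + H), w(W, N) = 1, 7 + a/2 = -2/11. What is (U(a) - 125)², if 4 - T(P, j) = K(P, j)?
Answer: 2056356/121 ≈ 16995.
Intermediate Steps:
a = -158/11 (a = -14 + 2*(-2/11) = -14 - 4/11 = -158/11 ≈ -14.364)
K(L, H) = 1 (K(L, H) = (H + L)/(H + L) = 1)
T(P, j) = 3 (T(P, j) = 4 - 1*1 = 4 - 1 = 3)
U(y) = 9 + y (U(y) = y + (3 - 2*(-3)) = y + (3 + 6) = y + 9 = 9 + y)
(U(a) - 125)² = ((9 - 158/11) - 125)² = (-59/11 - 125)² = (-1434/11)² = 2056356/121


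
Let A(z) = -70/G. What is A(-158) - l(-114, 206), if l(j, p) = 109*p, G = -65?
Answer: -291888/13 ≈ -22453.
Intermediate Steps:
A(z) = 14/13 (A(z) = -70/(-65) = -70*(-1/65) = 14/13)
A(-158) - l(-114, 206) = 14/13 - 109*206 = 14/13 - 1*22454 = 14/13 - 22454 = -291888/13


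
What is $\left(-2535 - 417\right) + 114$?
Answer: $-2838$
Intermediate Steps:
$\left(-2535 - 417\right) + 114 = -2952 + 114 = -2838$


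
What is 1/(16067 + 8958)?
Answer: 1/25025 ≈ 3.9960e-5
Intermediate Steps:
1/(16067 + 8958) = 1/25025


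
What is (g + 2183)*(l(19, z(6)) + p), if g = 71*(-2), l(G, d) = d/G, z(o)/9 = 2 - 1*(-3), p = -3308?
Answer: -128189087/19 ≈ -6.7468e+6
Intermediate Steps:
z(o) = 45 (z(o) = 9*(2 - 1*(-3)) = 9*(2 + 3) = 9*5 = 45)
g = -142
(g + 2183)*(l(19, z(6)) + p) = (-142 + 2183)*(45/19 - 3308) = 2041*(45*(1/19) - 3308) = 2041*(45/19 - 3308) = 2041*(-62807/19) = -128189087/19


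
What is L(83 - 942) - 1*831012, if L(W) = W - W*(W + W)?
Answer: -2307633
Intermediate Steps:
L(W) = W - 2*W² (L(W) = W - W*2*W = W - 2*W²)
L(83 - 942) - 1*831012 = (83 - 942)*(1 - 2*(83 - 942)) - 1*831012 = -859*(1 - 2*(-859)) - 831012 = -859*(1 + 1718) - 831012 = -859*1719 - 831012 = -1476621 - 831012 = -2307633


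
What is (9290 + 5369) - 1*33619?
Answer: -18960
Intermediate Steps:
(9290 + 5369) - 1*33619 = 14659 - 33619 = -18960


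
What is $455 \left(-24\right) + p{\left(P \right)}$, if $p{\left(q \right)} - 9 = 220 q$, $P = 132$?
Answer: $18129$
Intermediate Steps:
$p{\left(q \right)} = 9 + 220 q$
$455 \left(-24\right) + p{\left(P \right)} = 455 \left(-24\right) + \left(9 + 220 \cdot 132\right) = -10920 + \left(9 + 29040\right) = -10920 + 29049 = 18129$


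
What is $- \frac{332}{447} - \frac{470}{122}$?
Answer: $- \frac{125297}{27267} \approx -4.5952$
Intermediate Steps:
$- \frac{332}{447} - \frac{470}{122} = \left(-332\right) \frac{1}{447} - \frac{235}{61} = - \frac{332}{447} - \frac{235}{61} = - \frac{125297}{27267}$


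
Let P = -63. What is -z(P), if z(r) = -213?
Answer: 213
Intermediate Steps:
-z(P) = -1*(-213) = 213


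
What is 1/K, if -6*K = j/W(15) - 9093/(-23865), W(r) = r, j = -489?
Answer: 7955/42717 ≈ 0.18623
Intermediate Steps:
K = 42717/7955 (K = -(-489/15 - 9093/(-23865))/6 = -(-489*1/15 - 9093*(-1/23865))/6 = -(-163/5 + 3031/7955)/6 = -1/6*(-256302/7955) = 42717/7955 ≈ 5.3698)
1/K = 1/(42717/7955) = 7955/42717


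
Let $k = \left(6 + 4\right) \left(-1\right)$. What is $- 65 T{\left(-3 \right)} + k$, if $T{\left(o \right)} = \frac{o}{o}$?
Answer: $-75$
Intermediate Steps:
$T{\left(o \right)} = 1$
$k = -10$ ($k = 10 \left(-1\right) = -10$)
$- 65 T{\left(-3 \right)} + k = \left(-65\right) 1 - 10 = -65 - 10 = -75$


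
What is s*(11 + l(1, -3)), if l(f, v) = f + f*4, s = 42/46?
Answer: 336/23 ≈ 14.609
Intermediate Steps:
s = 21/23 (s = 42*(1/46) = 21/23 ≈ 0.91304)
l(f, v) = 5*f (l(f, v) = f + 4*f = 5*f)
s*(11 + l(1, -3)) = 21*(11 + 5*1)/23 = 21*(11 + 5)/23 = (21/23)*16 = 336/23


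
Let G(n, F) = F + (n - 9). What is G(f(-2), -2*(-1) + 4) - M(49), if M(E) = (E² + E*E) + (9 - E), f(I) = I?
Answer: -4767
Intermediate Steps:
G(n, F) = -9 + F + n (G(n, F) = F + (-9 + n) = -9 + F + n)
M(E) = 9 - E + 2*E² (M(E) = (E² + E²) + (9 - E) = 2*E² + (9 - E) = 9 - E + 2*E²)
G(f(-2), -2*(-1) + 4) - M(49) = (-9 + (-2*(-1) + 4) - 2) - (9 - 1*49 + 2*49²) = (-9 + (2 + 4) - 2) - (9 - 49 + 2*2401) = (-9 + 6 - 2) - (9 - 49 + 4802) = -5 - 1*4762 = -5 - 4762 = -4767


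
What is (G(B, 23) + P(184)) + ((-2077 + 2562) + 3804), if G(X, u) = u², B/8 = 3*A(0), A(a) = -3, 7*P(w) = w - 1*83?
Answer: 33827/7 ≈ 4832.4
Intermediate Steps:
P(w) = -83/7 + w/7 (P(w) = (w - 1*83)/7 = (w - 83)/7 = (-83 + w)/7 = -83/7 + w/7)
B = -72 (B = 8*(3*(-3)) = 8*(-9) = -72)
(G(B, 23) + P(184)) + ((-2077 + 2562) + 3804) = (23² + (-83/7 + (⅐)*184)) + ((-2077 + 2562) + 3804) = (529 + (-83/7 + 184/7)) + (485 + 3804) = (529 + 101/7) + 4289 = 3804/7 + 4289 = 33827/7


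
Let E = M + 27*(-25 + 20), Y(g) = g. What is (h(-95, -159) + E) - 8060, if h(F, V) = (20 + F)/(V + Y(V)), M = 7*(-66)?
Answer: -917617/106 ≈ -8656.8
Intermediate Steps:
M = -462
E = -597 (E = -462 + 27*(-25 + 20) = -462 + 27*(-5) = -462 - 135 = -597)
h(F, V) = (20 + F)/(2*V) (h(F, V) = (20 + F)/(V + V) = (20 + F)/((2*V)) = (20 + F)*(1/(2*V)) = (20 + F)/(2*V))
(h(-95, -159) + E) - 8060 = ((1/2)*(20 - 95)/(-159) - 597) - 8060 = ((1/2)*(-1/159)*(-75) - 597) - 8060 = (25/106 - 597) - 8060 = -63257/106 - 8060 = -917617/106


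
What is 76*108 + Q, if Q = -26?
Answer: 8182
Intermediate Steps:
76*108 + Q = 76*108 - 26 = 8208 - 26 = 8182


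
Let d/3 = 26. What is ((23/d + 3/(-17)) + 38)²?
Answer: 2554797025/1758276 ≈ 1453.0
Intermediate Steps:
d = 78 (d = 3*26 = 78)
((23/d + 3/(-17)) + 38)² = ((23/78 + 3/(-17)) + 38)² = ((23*(1/78) + 3*(-1/17)) + 38)² = ((23/78 - 3/17) + 38)² = (157/1326 + 38)² = (50545/1326)² = 2554797025/1758276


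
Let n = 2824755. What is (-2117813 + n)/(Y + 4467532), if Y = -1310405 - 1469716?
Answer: 706942/1687411 ≈ 0.41895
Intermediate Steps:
Y = -2780121
(-2117813 + n)/(Y + 4467532) = (-2117813 + 2824755)/(-2780121 + 4467532) = 706942/1687411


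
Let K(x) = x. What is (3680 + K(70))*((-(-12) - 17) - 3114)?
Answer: -11696250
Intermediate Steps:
(3680 + K(70))*((-(-12) - 17) - 3114) = (3680 + 70)*((-(-12) - 17) - 3114) = 3750*((-3*(-4) - 17) - 3114) = 3750*((12 - 17) - 3114) = 3750*(-5 - 3114) = 3750*(-3119) = -11696250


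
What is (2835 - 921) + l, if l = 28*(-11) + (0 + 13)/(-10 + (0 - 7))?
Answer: 27289/17 ≈ 1605.2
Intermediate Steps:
l = -5249/17 (l = -308 + 13/(-10 - 7) = -308 + 13/(-17) = -308 + 13*(-1/17) = -308 - 13/17 = -5249/17 ≈ -308.76)
(2835 - 921) + l = (2835 - 921) - 5249/17 = 1914 - 5249/17 = 27289/17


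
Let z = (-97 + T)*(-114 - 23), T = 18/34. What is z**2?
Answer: 50481102400/289 ≈ 1.7468e+8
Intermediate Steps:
T = 9/17 (T = 18*(1/34) = 9/17 ≈ 0.52941)
z = 224680/17 (z = (-97 + 9/17)*(-114 - 23) = -1640/17*(-137) = 224680/17 ≈ 13216.)
z**2 = (224680/17)**2 = 50481102400/289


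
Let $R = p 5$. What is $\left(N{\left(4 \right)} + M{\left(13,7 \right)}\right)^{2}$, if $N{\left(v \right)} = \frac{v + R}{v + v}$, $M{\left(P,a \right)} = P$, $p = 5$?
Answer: $\frac{17689}{64} \approx 276.39$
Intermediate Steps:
$R = 25$ ($R = 5 \cdot 5 = 25$)
$N{\left(v \right)} = \frac{25 + v}{2 v}$ ($N{\left(v \right)} = \frac{v + 25}{v + v} = \frac{25 + v}{2 v}$)
$\left(N{\left(4 \right)} + M{\left(13,7 \right)}\right)^{2} = \left(\frac{25 + 4}{2 \cdot 4} + 13\right)^{2} = \left(\frac{1}{2} \cdot \frac{1}{4} \cdot 29 + 13\right)^{2} = \left(\frac{29}{8} + 13\right)^{2} = \left(\frac{133}{8}\right)^{2} = \frac{17689}{64}$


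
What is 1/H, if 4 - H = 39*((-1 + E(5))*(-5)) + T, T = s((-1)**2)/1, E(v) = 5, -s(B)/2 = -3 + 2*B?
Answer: 1/782 ≈ 0.0012788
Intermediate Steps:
s(B) = 6 - 4*B (s(B) = -2*(-3 + 2*B) = 6 - 4*B)
T = 2 (T = (6 - 4*(-1)**2)/1 = (6 - 4*1)*1 = (6 - 4)*1 = 2*1 = 2)
H = 782 (H = 4 - (39*((-1 + 5)*(-5)) + 2) = 4 - (39*(4*(-5)) + 2) = 4 - (39*(-20) + 2) = 4 - (-780 + 2) = 4 - 1*(-778) = 4 + 778 = 782)
1/H = 1/782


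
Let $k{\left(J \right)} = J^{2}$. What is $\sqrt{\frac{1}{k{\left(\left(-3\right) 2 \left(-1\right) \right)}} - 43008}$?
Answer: $\frac{i \sqrt{1548287}}{6} \approx 207.38 i$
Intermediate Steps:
$\sqrt{\frac{1}{k{\left(\left(-3\right) 2 \left(-1\right) \right)}} - 43008} = \sqrt{\frac{1}{\left(\left(-3\right) 2 \left(-1\right)\right)^{2}} - 43008} = \sqrt{\frac{1}{\left(\left(-6\right) \left(-1\right)\right)^{2}} - 43008} = \sqrt{\frac{1}{6^{2}} - 43008} = \sqrt{\frac{1}{36} - 43008} = \sqrt{- \frac{1548287}{36}} = \frac{i \sqrt{1548287}}{6}$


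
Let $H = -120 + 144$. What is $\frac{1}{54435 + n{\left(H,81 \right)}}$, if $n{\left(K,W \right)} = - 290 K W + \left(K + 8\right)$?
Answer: $- \frac{1}{509293} \approx -1.9635 \cdot 10^{-6}$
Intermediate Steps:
$H = 24$
$n{\left(K,W \right)} = 8 + K - 290 K W$ ($n{\left(K,W \right)} = - 290 K W + \left(8 + K\right) = 8 + K - 290 K W$)
$\frac{1}{54435 + n{\left(H,81 \right)}} = \frac{1}{54435 + \left(8 + 24 - 6960 \cdot 81\right)} = \frac{1}{54435 + \left(8 + 24 - 563760\right)} = \frac{1}{54435 - 563728} = \frac{1}{-509293} = - \frac{1}{509293}$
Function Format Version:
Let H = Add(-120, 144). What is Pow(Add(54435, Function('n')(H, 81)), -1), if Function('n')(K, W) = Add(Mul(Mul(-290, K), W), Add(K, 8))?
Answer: Rational(-1, 509293) ≈ -1.9635e-6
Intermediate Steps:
H = 24
Function('n')(K, W) = Add(8, K, Mul(-290, K, W)) (Function('n')(K, W) = Add(Mul(-290, K, W), Add(8, K)) = Add(8, K, Mul(-290, K, W)))
Pow(Add(54435, Function('n')(H, 81)), -1) = Pow(Add(54435, Add(8, 24, Mul(-290, 24, 81))), -1) = Pow(Add(54435, Add(8, 24, -563760)), -1) = Pow(Add(54435, -563728), -1) = Pow(-509293, -1) = Rational(-1, 509293)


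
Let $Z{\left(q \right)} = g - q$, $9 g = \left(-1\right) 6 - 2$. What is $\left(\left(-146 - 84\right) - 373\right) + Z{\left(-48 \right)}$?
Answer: $- \frac{5003}{9} \approx -555.89$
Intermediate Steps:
$g = - \frac{8}{9}$ ($g = \frac{\left(-1\right) 6 - 2}{9} = \frac{-6 - 2}{9} = \frac{1}{9} \left(-8\right) = - \frac{8}{9} \approx -0.88889$)
$Z{\left(q \right)} = - \frac{8}{9} - q$
$\left(\left(-146 - 84\right) - 373\right) + Z{\left(-48 \right)} = \left(\left(-146 - 84\right) - 373\right) - - \frac{424}{9} = \left(-230 - 373\right) + \left(- \frac{8}{9} + 48\right) = -603 + \frac{424}{9} = - \frac{5003}{9}$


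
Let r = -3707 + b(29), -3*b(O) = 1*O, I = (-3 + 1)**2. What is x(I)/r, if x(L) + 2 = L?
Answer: -3/5575 ≈ -0.00053812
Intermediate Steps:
I = 4 (I = (-2)**2 = 4)
x(L) = -2 + L
b(O) = -O/3
r = -11150/3 (r = -3707 - 1/3*29 = -3707 - 29/3 = -11150/3 ≈ -3716.7)
x(I)/r = (-2 + 4)/(-11150/3) = 2*(-3/11150) = -3/5575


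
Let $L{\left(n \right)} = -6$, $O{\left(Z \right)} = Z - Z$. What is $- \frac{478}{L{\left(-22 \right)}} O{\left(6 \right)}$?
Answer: $0$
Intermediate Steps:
$O{\left(Z \right)} = 0$
$- \frac{478}{L{\left(-22 \right)}} O{\left(6 \right)} = - \frac{478}{-6} \cdot 0 = \left(-478\right) \left(- \frac{1}{6}\right) 0 = \frac{239}{3} \cdot 0 = 0$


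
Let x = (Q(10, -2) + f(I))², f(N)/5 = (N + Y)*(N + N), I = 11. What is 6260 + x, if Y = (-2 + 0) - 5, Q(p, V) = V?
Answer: 198104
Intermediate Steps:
Y = -7 (Y = -2 - 5 = -7)
f(N) = 10*N*(-7 + N) (f(N) = 5*((N - 7)*(N + N)) = 5*((-7 + N)*(2*N)) = 5*(2*N*(-7 + N)) = 10*N*(-7 + N))
x = 191844 (x = (-2 + 10*11*(-7 + 11))² = (-2 + 10*11*4)² = (-2 + 440)² = 438² = 191844)
6260 + x = 6260 + 191844 = 198104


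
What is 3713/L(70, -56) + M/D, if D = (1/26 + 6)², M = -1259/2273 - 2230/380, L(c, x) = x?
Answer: -3963049014907/59612916328 ≈ -66.480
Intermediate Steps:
M = -554721/86374 (M = -1259*1/2273 - 2230*1/380 = -1259/2273 - 223/38 = -554721/86374 ≈ -6.4223)
D = 24649/676 (D = (1/26 + 6)² = (157/26)² = 24649/676 ≈ 36.463)
3713/L(70, -56) + M/D = 3713/(-56) - 554721/(86374*24649/676) = 3713*(-1/56) - 554721/86374*676/24649 = -3713/56 - 187495698/1064516363 = -3963049014907/59612916328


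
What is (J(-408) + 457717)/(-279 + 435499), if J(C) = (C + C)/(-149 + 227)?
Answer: 1190037/1131572 ≈ 1.0517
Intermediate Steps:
J(C) = C/39 (J(C) = (2*C)/78 = (2*C)*(1/78) = C/39)
(J(-408) + 457717)/(-279 + 435499) = ((1/39)*(-408) + 457717)/(-279 + 435499) = (-136/13 + 457717)/435220 = (5950185/13)*(1/435220) = 1190037/1131572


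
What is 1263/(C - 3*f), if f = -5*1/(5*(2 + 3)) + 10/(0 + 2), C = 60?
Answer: 2105/76 ≈ 27.697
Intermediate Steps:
f = 24/5 (f = -5/(5*5) + 10/2 = -5/25 + 10*(½) = -5*1/25 + 5 = -⅕ + 5 = 24/5 ≈ 4.8000)
1263/(C - 3*f) = 1263/(60 - 3*24/5) = 1263/(60 - 72/5) = 1263/(228/5) = 1263*(5/228) = 2105/76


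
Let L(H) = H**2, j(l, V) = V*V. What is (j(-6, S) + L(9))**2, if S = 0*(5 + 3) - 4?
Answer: 9409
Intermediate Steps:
S = -4 (S = 0*8 - 4 = 0 - 4 = -4)
j(l, V) = V**2
(j(-6, S) + L(9))**2 = ((-4)**2 + 9**2)**2 = (16 + 81)**2 = 97**2 = 9409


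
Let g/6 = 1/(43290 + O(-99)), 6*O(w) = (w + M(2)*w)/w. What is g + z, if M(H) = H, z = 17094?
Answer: 1480015626/86581 ≈ 17094.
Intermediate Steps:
O(w) = ½ (O(w) = ((w + 2*w)/w)/6 = ((3*w)/w)/6 = (⅙)*3 = ½)
g = 12/86581 (g = 6/(43290 + ½) = 6/(86581/2) = 6*(2/86581) = 12/86581 ≈ 0.00013860)
g + z = 12/86581 + 17094 = 1480015626/86581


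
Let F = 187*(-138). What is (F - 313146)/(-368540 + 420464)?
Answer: -28246/4327 ≈ -6.5278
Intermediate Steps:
F = -25806
(F - 313146)/(-368540 + 420464) = (-25806 - 313146)/(-368540 + 420464) = -338952/51924 = -338952*1/51924 = -28246/4327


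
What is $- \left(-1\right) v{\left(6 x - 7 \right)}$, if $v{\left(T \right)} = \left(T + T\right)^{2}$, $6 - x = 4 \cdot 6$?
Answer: $52900$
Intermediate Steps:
$x = -18$ ($x = 6 - 4 \cdot 6 = 6 - 24 = -18$)
$v{\left(T \right)} = 4 T^{2}$ ($v{\left(T \right)} = \left(2 T\right)^{2} = 4 T^{2}$)
$- \left(-1\right) v{\left(6 x - 7 \right)} = - \left(-1\right) 4 \left(6 \left(-18\right) - 7\right)^{2} = - \left(-1\right) 4 \left(-108 - 7\right)^{2} = - \left(-1\right) 4 \left(-115\right)^{2} = - \left(-1\right) 4 \cdot 13225 = - \left(-1\right) 52900 = \left(-1\right) \left(-52900\right) = 52900$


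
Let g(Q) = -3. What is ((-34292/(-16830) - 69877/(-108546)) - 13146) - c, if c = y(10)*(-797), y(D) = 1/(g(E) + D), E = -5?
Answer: -27769700653351/2131300710 ≈ -13029.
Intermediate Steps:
y(D) = 1/(-3 + D)
c = -797/7 (c = -797/(-3 + 10) = -797/7 ≈ -113.86)
((-34292/(-16830) - 69877/(-108546)) - 13146) - c = ((-34292/(-16830) - 69877/(-108546)) - 13146) - 1*(-797/7) = ((-34292*(-1/16830) - 69877*(-1/108546)) - 13146) + 797/7 = ((17146/8415 + 69877/108546) - 13146) + 797/7 = (816381557/304471530 - 13146) + 797/7 = -4001766351823/304471530 + 797/7 = -27769700653351/2131300710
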